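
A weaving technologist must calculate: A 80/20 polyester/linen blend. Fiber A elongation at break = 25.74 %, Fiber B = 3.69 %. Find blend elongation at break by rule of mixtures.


Formula: Blend property = (fraction_A * property_A) + (fraction_B * property_B)
Step 1: Contribution A = 80/100 * 25.74 % = 20.592 %
Step 2: Contribution B = 20/100 * 3.69 % = 0.738 %
Step 3: Blend elongation at break = 20.592 + 0.738 = 21.33 %

21.33 %


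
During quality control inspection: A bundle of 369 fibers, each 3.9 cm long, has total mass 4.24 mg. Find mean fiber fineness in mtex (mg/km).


Formula: fineness (mtex) = mass (mg) / total length (km) = (mass_mg / total_length_m) * 1000
Step 1: Convert fiber length: 3.9 cm = 0.039 m
Step 2: Total fiber length = 369 * 0.039 = 14.391 m
Step 3: Linear density = 4.24 mg / 14.391 m = 0.2946 mg/m
Step 4: fineness = 0.2946 * 1000 = 294.6 mtex

294.6 mtex


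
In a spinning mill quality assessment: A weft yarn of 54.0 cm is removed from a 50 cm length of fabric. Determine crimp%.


Formula: Crimp% = ((L_yarn - L_fabric) / L_fabric) * 100
Step 1: Extension = 54.0 - 50 = 4.0 cm
Step 2: Crimp% = (4.0 / 50) * 100
Step 3: Crimp% = 0.08 * 100 = 8.0%

8.0%


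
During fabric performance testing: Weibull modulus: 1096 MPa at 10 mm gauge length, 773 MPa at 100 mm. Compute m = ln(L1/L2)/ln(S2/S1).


Formula: m = ln(L1/L2) / ln(S2/S1)
Step 1: ln(L1/L2) = ln(10/100) = -2.30259
Step 2: S2/S1 = 773/1096 = 0.70529
Step 3: ln(S2/S1) = ln(0.70529) = -0.34915
Step 4: m = -2.30259 / -0.34915 = 6.59

6.59 (Weibull m)


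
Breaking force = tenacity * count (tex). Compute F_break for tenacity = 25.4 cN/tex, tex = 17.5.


Formula: Breaking force = Tenacity * Linear density
F = 25.4 cN/tex * 17.5 tex
F = 444.50 cN

444.50 cN


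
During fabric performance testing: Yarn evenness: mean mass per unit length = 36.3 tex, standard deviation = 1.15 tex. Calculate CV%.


Formula: CV% = (standard deviation / mean) * 100
Step 1: Ratio = 1.15 / 36.3 = 0.03168
Step 2: CV% = 0.03168 * 100 = 3.168% ≈ 3.2%

3.2%


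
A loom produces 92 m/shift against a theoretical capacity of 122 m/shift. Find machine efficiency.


Formula: Efficiency% = (Actual output / Theoretical output) * 100
Efficiency% = (92 / 122) * 100
Efficiency% = 0.754098 * 100 = 75.4098% ≈ 75.4%

75.4%


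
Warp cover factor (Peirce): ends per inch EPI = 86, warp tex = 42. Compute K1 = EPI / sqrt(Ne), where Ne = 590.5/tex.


Formula: K1 = EPI / sqrt(Ne), with Ne = 590.5 / tex_warp
Step 1: Ne = 590.5 / 42 = 14.06
Step 2: sqrt(Ne) = sqrt(14.06) = 3.7497
Step 3: K1 = 86 / 3.7497 = 22.9

22.9


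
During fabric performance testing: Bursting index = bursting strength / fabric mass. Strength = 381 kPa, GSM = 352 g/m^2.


Formula: Bursting Index = Bursting Strength / Fabric GSM
BI = 381 kPa / 352 g/m^2
BI = 1.082 kPa/(g/m^2)

1.082 kPa/(g/m^2)


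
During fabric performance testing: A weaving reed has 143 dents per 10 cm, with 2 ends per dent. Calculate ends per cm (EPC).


Formula: EPC = (dents per 10 cm * ends per dent) / 10
Step 1: Total ends per 10 cm = 143 * 2 = 286
Step 2: EPC = 286 / 10 = 28.6 ends/cm

28.6 ends/cm


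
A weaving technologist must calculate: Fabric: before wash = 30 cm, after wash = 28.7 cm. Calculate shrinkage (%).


Formula: Shrinkage% = ((L_before - L_after) / L_before) * 100
Step 1: Shrinkage = 30 - 28.7 = 1.3 cm
Step 2: Shrinkage% = (1.3 / 30) * 100
Step 3: Shrinkage% = 0.043333 * 100 = 4.3333% ≈ 4.3%

4.3%


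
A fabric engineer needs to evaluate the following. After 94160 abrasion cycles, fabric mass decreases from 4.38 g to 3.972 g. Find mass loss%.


Formula: Mass loss% = ((m_before - m_after) / m_before) * 100
Step 1: Mass loss = 4.38 - 3.972 = 0.408 g
Step 2: Ratio = 0.408 / 4.38 = 0.0931507
Step 3: Mass loss% = 0.0931507 * 100 = 9.31507% ≈ 9.32%

9.32%


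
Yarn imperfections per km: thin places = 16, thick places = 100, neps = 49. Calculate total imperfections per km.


Formula: Total = thin places + thick places + neps
Total = 16 + 100 + 49
Total = 165 imperfections/km

165 imperfections/km


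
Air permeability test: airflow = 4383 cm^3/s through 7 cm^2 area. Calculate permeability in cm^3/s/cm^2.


Formula: Air Permeability = Airflow / Test Area
AP = 4383 cm^3/s / 7 cm^2
AP = 626.1 cm^3/s/cm^2

626.1 cm^3/s/cm^2


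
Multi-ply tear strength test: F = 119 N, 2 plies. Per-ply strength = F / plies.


Formula: Per-ply strength = Total force / Number of plies
Per-ply = 119 N / 2
Per-ply = 59.5 N

59.5 N


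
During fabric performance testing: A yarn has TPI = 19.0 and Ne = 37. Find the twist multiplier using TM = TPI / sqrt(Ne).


Formula: TM = TPI / sqrt(Ne)
Step 1: sqrt(Ne) = sqrt(37) = 6.0828
Step 2: TM = 19.0 / 6.0828 = 3.12

3.12 TM


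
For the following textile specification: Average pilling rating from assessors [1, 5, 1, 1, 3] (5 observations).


Formula: Mean = sum / count
Sum = 1 + 5 + 1 + 1 + 3 = 11
Mean = 11 / 5 = 2.2

2.2


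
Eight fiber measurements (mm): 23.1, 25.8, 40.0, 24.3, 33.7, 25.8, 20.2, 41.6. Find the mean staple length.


Formula: Mean = sum of lengths / count
Sum = 23.1 + 25.8 + 40.0 + 24.3 + 33.7 + 25.8 + 20.2 + 41.6
Sum = 234.5 mm
Mean = 234.5 / 8 = 29.31 mm

29.31 mm


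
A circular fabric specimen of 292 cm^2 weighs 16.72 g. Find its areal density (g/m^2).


Formula: GSM = mass_g / area_m2
Step 1: Convert area: 292 cm^2 = 292 / 10000 = 0.0292 m^2
Step 2: GSM = 16.72 g / 0.0292 m^2 = 572.6 g/m^2

572.6 g/m^2


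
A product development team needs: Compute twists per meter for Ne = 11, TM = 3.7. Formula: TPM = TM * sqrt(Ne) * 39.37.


Formula: TPM = TM * sqrt(Ne) * 39.37
Step 1: sqrt(Ne) = sqrt(11) = 3.3166
Step 2: TM * sqrt(Ne) = 3.7 * 3.3166 = 12.2714
Step 3: TPM = 12.2714 * 39.37 = 483 twists/m

483 twists/m


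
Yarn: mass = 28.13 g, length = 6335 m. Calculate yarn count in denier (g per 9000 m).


Formula: den = (mass_g / length_m) * 9000
Substituting: den = (28.13 / 6335) * 9000
Intermediate: 28.13 / 6335 = 0.00444041 g/m
den = 0.00444041 * 9000 = 40.0 denier

40.0 denier


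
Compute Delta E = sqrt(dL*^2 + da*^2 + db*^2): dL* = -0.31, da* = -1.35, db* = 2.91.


Formula: Delta E = sqrt(dL*^2 + da*^2 + db*^2)
Step 1: dL*^2 = (-0.31)^2 = 0.0961
Step 2: da*^2 = (-1.35)^2 = 1.8225
Step 3: db*^2 = 2.91^2 = 8.4681
Step 4: Sum = 0.0961 + 1.8225 + 8.4681 = 10.3867
Step 5: Delta E = sqrt(10.3867) = 3.22

3.22 Delta E


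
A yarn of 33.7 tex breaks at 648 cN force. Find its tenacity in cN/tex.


Formula: Tenacity = Breaking force / Linear density
Tenacity = 648 cN / 33.7 tex
Tenacity = 19.23 cN/tex

19.23 cN/tex


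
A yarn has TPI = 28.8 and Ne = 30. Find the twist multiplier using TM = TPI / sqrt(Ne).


Formula: TM = TPI / sqrt(Ne)
Step 1: sqrt(Ne) = sqrt(30) = 5.4772
Step 2: TM = 28.8 / 5.4772 = 5.26

5.26 TM


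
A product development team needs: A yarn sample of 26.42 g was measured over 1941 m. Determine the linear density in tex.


Formula: Tex = (mass_g / length_m) * 1000
Substituting: Tex = (26.42 / 1941) * 1000
Intermediate: 26.42 / 1941 = 0.01361154 g/m
Tex = 0.01361154 * 1000 = 13.61 tex

13.61 tex


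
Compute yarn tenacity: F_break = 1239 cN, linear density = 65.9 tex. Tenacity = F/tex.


Formula: Tenacity = Breaking force / Linear density
Tenacity = 1239 cN / 65.9 tex
Tenacity = 18.80 cN/tex

18.80 cN/tex


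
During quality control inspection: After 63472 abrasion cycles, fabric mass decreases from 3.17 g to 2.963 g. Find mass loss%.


Formula: Mass loss% = ((m_before - m_after) / m_before) * 100
Step 1: Mass loss = 3.17 - 2.963 = 0.207 g
Step 2: Ratio = 0.207 / 3.17 = 0.0652997
Step 3: Mass loss% = 0.0652997 * 100 = 6.52997% ≈ 6.53%

6.53%


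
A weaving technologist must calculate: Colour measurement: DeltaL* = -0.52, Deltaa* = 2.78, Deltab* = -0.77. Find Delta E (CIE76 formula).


Formula: Delta E = sqrt(dL*^2 + da*^2 + db*^2)
Step 1: dL*^2 = (-0.52)^2 = 0.2704
Step 2: da*^2 = 2.78^2 = 7.7284
Step 3: db*^2 = (-0.77)^2 = 0.5929
Step 4: Sum = 0.2704 + 7.7284 + 0.5929 = 8.5917
Step 5: Delta E = sqrt(8.5917) = 2.93

2.93 Delta E


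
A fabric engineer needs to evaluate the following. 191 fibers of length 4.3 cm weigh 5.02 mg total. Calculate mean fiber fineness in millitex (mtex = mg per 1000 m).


Formula: fineness (mtex) = mass (mg) / total length (km) = (mass_mg / total_length_m) * 1000
Step 1: Convert fiber length: 4.3 cm = 0.043 m
Step 2: Total fiber length = 191 * 0.043 = 8.213 m
Step 3: Linear density = 5.02 mg / 8.213 m = 0.6112 mg/m
Step 4: fineness = 0.6112 * 1000 = 611.2 mtex

611.2 mtex


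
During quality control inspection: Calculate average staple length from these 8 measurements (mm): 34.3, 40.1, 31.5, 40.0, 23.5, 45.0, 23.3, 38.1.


Formula: Mean = sum of lengths / count
Sum = 34.3 + 40.1 + 31.5 + 40.0 + 23.5 + 45.0 + 23.3 + 38.1
Sum = 275.8 mm
Mean = 275.8 / 8 = 34.48 mm

34.48 mm


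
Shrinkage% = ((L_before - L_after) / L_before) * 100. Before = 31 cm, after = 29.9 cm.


Formula: Shrinkage% = ((L_before - L_after) / L_before) * 100
Step 1: Shrinkage = 31 - 29.9 = 1.1 cm
Step 2: Shrinkage% = (1.1 / 31) * 100
Step 3: Shrinkage% = 0.035484 * 100 = 3.5484% ≈ 3.5%

3.5%


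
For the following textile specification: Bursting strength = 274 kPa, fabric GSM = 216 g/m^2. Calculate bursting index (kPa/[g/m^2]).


Formula: Bursting Index = Bursting Strength / Fabric GSM
BI = 274 kPa / 216 g/m^2
BI = 1.269 kPa/(g/m^2)

1.269 kPa/(g/m^2)


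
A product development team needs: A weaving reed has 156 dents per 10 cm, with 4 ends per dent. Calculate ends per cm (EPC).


Formula: EPC = (dents per 10 cm * ends per dent) / 10
Step 1: Total ends per 10 cm = 156 * 4 = 624
Step 2: EPC = 624 / 10 = 62.4 ends/cm

62.4 ends/cm


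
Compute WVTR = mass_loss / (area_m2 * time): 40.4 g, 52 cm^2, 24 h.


Formula: WVTR = mass_loss / (area * time)
Step 1: Convert area: 52 cm^2 = 0.0052 m^2
Step 2: WVTR = 40.4 g / (0.0052 m^2 * 24 h)
Step 3: WVTR = 40.4 / 0.1248 = 323.7 g/m^2/h

323.7 g/m^2/h


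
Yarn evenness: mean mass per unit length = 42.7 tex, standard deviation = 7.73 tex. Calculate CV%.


Formula: CV% = (standard deviation / mean) * 100
Step 1: Ratio = 7.73 / 42.7 = 0.18103
Step 2: CV% = 0.18103 * 100 = 18.103% ≈ 18.1%

18.1%


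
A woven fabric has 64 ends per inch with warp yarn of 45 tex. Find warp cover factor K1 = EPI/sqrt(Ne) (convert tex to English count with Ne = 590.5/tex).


Formula: K1 = EPI / sqrt(Ne), with Ne = 590.5 / tex_warp
Step 1: Ne = 590.5 / 45 = 13.122
Step 2: sqrt(Ne) = sqrt(13.122) = 3.6224
Step 3: K1 = 64 / 3.6224 = 17.7

17.7


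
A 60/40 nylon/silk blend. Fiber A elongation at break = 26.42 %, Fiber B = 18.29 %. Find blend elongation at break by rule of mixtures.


Formula: Blend property = (fraction_A * property_A) + (fraction_B * property_B)
Step 1: Contribution A = 60/100 * 26.42 % = 15.852 %
Step 2: Contribution B = 40/100 * 18.29 % = 7.316 %
Step 3: Blend elongation at break = 15.852 + 7.316 = 23.168 %

23.168 %


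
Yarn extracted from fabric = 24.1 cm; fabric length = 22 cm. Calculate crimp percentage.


Formula: Crimp% = ((L_yarn - L_fabric) / L_fabric) * 100
Step 1: Extension = 24.1 - 22 = 2.1 cm
Step 2: Crimp% = (2.1 / 22) * 100
Step 3: Crimp% = 0.095455 * 100 = 9.5455% ≈ 9.5%

9.5%


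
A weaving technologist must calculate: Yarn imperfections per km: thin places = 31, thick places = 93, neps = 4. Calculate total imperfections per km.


Formula: Total = thin places + thick places + neps
Total = 31 + 93 + 4
Total = 128 imperfections/km

128 imperfections/km


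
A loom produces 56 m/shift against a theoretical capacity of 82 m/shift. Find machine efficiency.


Formula: Efficiency% = (Actual output / Theoretical output) * 100
Efficiency% = (56 / 82) * 100
Efficiency% = 0.682927 * 100 = 68.2927% ≈ 68.3%

68.3%


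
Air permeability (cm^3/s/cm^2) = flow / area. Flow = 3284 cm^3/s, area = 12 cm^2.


Formula: Air Permeability = Airflow / Test Area
AP = 3284 cm^3/s / 12 cm^2
AP = 273.7 cm^3/s/cm^2

273.7 cm^3/s/cm^2


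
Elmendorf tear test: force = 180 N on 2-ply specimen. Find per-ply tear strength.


Formula: Per-ply strength = Total force / Number of plies
Per-ply = 180 N / 2
Per-ply = 90 N

90 N


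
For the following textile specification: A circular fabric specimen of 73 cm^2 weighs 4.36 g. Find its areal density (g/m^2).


Formula: GSM = mass_g / area_m2
Step 1: Convert area: 73 cm^2 = 73 / 10000 = 0.0073 m^2
Step 2: GSM = 4.36 g / 0.0073 m^2 = 597.3 g/m^2

597.3 g/m^2


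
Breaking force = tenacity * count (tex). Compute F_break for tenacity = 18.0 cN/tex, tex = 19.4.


Formula: Breaking force = Tenacity * Linear density
F = 18.0 cN/tex * 19.4 tex
F = 349.20 cN

349.20 cN


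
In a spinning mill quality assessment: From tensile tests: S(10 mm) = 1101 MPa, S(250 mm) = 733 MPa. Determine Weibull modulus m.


Formula: m = ln(L1/L2) / ln(S2/S1)
Step 1: ln(L1/L2) = ln(10/250) = -3.21888
Step 2: S2/S1 = 733/1101 = 0.66576
Step 3: ln(S2/S1) = ln(0.66576) = -0.40683
Step 4: m = -3.21888 / -0.40683 = 7.91

7.91 (Weibull m)


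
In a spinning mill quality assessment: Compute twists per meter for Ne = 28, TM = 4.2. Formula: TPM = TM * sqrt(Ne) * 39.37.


Formula: TPM = TM * sqrt(Ne) * 39.37
Step 1: sqrt(Ne) = sqrt(28) = 5.2915
Step 2: TM * sqrt(Ne) = 4.2 * 5.2915 = 22.2243
Step 3: TPM = 22.2243 * 39.37 = 875 twists/m

875 twists/m


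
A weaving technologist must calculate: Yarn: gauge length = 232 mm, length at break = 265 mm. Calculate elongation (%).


Formula: Elongation (%) = ((L_break - L0) / L0) * 100
Step 1: Extension = 265 - 232 = 33 mm
Step 2: Elongation = (33 / 232) * 100
Step 3: Elongation = 0.142241 * 100 = 14.2241% ≈ 14.2%

14.2%


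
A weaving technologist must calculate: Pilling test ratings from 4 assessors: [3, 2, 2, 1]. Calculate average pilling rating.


Formula: Mean = sum / count
Sum = 3 + 2 + 2 + 1 = 8
Mean = 8 / 4 = 2.0

2.0


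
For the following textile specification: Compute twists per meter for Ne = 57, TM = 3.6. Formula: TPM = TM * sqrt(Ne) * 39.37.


Formula: TPM = TM * sqrt(Ne) * 39.37
Step 1: sqrt(Ne) = sqrt(57) = 7.5498
Step 2: TM * sqrt(Ne) = 3.6 * 7.5498 = 27.1793
Step 3: TPM = 27.1793 * 39.37 = 1070 twists/m

1070 twists/m


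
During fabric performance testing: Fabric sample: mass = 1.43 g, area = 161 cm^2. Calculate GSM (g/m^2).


Formula: GSM = mass_g / area_m2
Step 1: Convert area: 161 cm^2 = 161 / 10000 = 0.0161 m^2
Step 2: GSM = 1.43 g / 0.0161 m^2 = 88.8 g/m^2

88.8 g/m^2


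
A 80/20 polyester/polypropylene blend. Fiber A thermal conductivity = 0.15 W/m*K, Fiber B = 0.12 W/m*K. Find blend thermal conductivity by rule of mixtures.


Formula: Blend property = (fraction_A * property_A) + (fraction_B * property_B)
Step 1: Contribution A = 80/100 * 0.15 W/m*K = 0.12 W/m*K
Step 2: Contribution B = 20/100 * 0.12 W/m*K = 0.024 W/m*K
Step 3: Blend thermal conductivity = 0.12 + 0.024 = 0.144 W/m*K

0.144 W/m*K


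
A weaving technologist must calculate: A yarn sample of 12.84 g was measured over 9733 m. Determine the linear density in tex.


Formula: Tex = (mass_g / length_m) * 1000
Substituting: Tex = (12.84 / 9733) * 1000
Intermediate: 12.84 / 9733 = 0.00131922 g/m
Tex = 0.00131922 * 1000 = 1.32 tex

1.32 tex


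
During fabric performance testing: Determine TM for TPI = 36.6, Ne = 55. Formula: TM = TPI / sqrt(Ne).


Formula: TM = TPI / sqrt(Ne)
Step 1: sqrt(Ne) = sqrt(55) = 7.4162
Step 2: TM = 36.6 / 7.4162 = 4.94

4.94 TM


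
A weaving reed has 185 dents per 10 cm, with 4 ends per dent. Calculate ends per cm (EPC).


Formula: EPC = (dents per 10 cm * ends per dent) / 10
Step 1: Total ends per 10 cm = 185 * 4 = 740
Step 2: EPC = 740 / 10 = 74.0 ends/cm

74.0 ends/cm


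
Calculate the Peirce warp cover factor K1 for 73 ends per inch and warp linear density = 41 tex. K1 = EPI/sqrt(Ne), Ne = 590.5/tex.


Formula: K1 = EPI / sqrt(Ne), with Ne = 590.5 / tex_warp
Step 1: Ne = 590.5 / 41 = 14.402
Step 2: sqrt(Ne) = sqrt(14.402) = 3.795
Step 3: K1 = 73 / 3.795 = 19.2

19.2


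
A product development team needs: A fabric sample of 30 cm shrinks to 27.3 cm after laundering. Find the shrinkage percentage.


Formula: Shrinkage% = ((L_before - L_after) / L_before) * 100
Step 1: Shrinkage = 30 - 27.3 = 2.7 cm
Step 2: Shrinkage% = (2.7 / 30) * 100
Step 3: Shrinkage% = 0.09 * 100 = 9.0%

9.0%


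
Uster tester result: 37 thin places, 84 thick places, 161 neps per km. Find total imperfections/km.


Formula: Total = thin places + thick places + neps
Total = 37 + 84 + 161
Total = 282 imperfections/km

282 imperfections/km


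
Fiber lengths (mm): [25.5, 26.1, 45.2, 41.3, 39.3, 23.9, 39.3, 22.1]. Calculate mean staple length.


Formula: Mean = sum of lengths / count
Sum = 25.5 + 26.1 + 45.2 + 41.3 + 39.3 + 23.9 + 39.3 + 22.1
Sum = 262.7 mm
Mean = 262.7 / 8 = 32.84 mm

32.84 mm


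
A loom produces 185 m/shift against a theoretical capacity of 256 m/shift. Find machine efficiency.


Formula: Efficiency% = (Actual output / Theoretical output) * 100
Efficiency% = (185 / 256) * 100
Efficiency% = 0.722656 * 100 = 72.2656% ≈ 72.3%

72.3%


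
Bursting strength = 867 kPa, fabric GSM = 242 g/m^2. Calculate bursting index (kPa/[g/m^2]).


Formula: Bursting Index = Bursting Strength / Fabric GSM
BI = 867 kPa / 242 g/m^2
BI = 3.583 kPa/(g/m^2)

3.583 kPa/(g/m^2)


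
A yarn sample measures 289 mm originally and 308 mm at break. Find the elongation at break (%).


Formula: Elongation (%) = ((L_break - L0) / L0) * 100
Step 1: Extension = 308 - 289 = 19 mm
Step 2: Elongation = (19 / 289) * 100
Step 3: Elongation = 0.065744 * 100 = 6.5744% ≈ 6.6%

6.6%


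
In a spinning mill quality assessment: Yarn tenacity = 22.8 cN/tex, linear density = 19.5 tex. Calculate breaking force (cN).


Formula: Breaking force = Tenacity * Linear density
F = 22.8 cN/tex * 19.5 tex
F = 444.60 cN

444.60 cN


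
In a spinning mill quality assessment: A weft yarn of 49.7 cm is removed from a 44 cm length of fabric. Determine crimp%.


Formula: Crimp% = ((L_yarn - L_fabric) / L_fabric) * 100
Step 1: Extension = 49.7 - 44 = 5.7 cm
Step 2: Crimp% = (5.7 / 44) * 100
Step 3: Crimp% = 0.129545 * 100 = 12.9545% ≈ 13.0%

13.0%


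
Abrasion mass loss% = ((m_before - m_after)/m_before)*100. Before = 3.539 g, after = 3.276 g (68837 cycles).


Formula: Mass loss% = ((m_before - m_after) / m_before) * 100
Step 1: Mass loss = 3.539 - 3.276 = 0.263 g
Step 2: Ratio = 0.263 / 3.539 = 0.0743148
Step 3: Mass loss% = 0.0743148 * 100 = 7.43148% ≈ 7.43%

7.43%


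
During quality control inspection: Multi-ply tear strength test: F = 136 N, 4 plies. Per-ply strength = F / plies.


Formula: Per-ply strength = Total force / Number of plies
Per-ply = 136 N / 4
Per-ply = 34 N

34 N


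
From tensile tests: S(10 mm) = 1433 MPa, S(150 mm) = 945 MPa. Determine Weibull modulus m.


Formula: m = ln(L1/L2) / ln(S2/S1)
Step 1: ln(L1/L2) = ln(10/150) = -2.70805
Step 2: S2/S1 = 945/1433 = 0.65946
Step 3: ln(S2/S1) = ln(0.65946) = -0.41633
Step 4: m = -2.70805 / -0.41633 = 6.50

6.50 (Weibull m)


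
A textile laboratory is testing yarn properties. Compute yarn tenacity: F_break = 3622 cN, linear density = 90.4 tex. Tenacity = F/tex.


Formula: Tenacity = Breaking force / Linear density
Tenacity = 3622 cN / 90.4 tex
Tenacity = 40.07 cN/tex

40.07 cN/tex


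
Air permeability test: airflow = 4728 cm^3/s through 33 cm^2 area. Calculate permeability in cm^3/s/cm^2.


Formula: Air Permeability = Airflow / Test Area
AP = 4728 cm^3/s / 33 cm^2
AP = 143.3 cm^3/s/cm^2

143.3 cm^3/s/cm^2


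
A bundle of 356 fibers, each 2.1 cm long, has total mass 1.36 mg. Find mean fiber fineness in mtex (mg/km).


Formula: fineness (mtex) = mass (mg) / total length (km) = (mass_mg / total_length_m) * 1000
Step 1: Convert fiber length: 2.1 cm = 0.021 m
Step 2: Total fiber length = 356 * 0.021 = 7.476 m
Step 3: Linear density = 1.36 mg / 7.476 m = 0.1819 mg/m
Step 4: fineness = 0.1819 * 1000 = 181.9 mtex

181.9 mtex


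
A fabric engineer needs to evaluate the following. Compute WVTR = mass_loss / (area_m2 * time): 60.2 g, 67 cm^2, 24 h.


Formula: WVTR = mass_loss / (area * time)
Step 1: Convert area: 67 cm^2 = 0.0067 m^2
Step 2: WVTR = 60.2 g / (0.0067 m^2 * 24 h)
Step 3: WVTR = 60.2 / 0.1608 = 374.4 g/m^2/h

374.4 g/m^2/h


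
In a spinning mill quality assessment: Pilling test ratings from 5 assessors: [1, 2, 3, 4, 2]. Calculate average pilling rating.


Formula: Mean = sum / count
Sum = 1 + 2 + 3 + 4 + 2 = 12
Mean = 12 / 5 = 2.4

2.4


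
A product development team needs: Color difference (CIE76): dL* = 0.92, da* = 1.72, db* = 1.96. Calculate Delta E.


Formula: Delta E = sqrt(dL*^2 + da*^2 + db*^2)
Step 1: dL*^2 = 0.92^2 = 0.8464
Step 2: da*^2 = 1.72^2 = 2.9584
Step 3: db*^2 = 1.96^2 = 3.8416
Step 4: Sum = 0.8464 + 2.9584 + 3.8416 = 7.6464
Step 5: Delta E = sqrt(7.6464) = 2.77

2.77 Delta E


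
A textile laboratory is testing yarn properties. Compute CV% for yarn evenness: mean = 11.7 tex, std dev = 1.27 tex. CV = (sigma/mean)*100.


Formula: CV% = (standard deviation / mean) * 100
Step 1: Ratio = 1.27 / 11.7 = 0.108547
Step 2: CV% = 0.108547 * 100 = 10.8547% ≈ 10.9%

10.9%


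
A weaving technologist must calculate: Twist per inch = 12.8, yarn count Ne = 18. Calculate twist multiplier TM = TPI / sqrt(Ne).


Formula: TM = TPI / sqrt(Ne)
Step 1: sqrt(Ne) = sqrt(18) = 4.2426
Step 2: TM = 12.8 / 4.2426 = 3.02

3.02 TM


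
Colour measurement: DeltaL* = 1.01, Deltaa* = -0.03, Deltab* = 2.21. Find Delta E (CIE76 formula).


Formula: Delta E = sqrt(dL*^2 + da*^2 + db*^2)
Step 1: dL*^2 = 1.01^2 = 1.0201
Step 2: da*^2 = (-0.03)^2 = 0.0009
Step 3: db*^2 = 2.21^2 = 4.8841
Step 4: Sum = 1.0201 + 0.0009 + 4.8841 = 5.9051
Step 5: Delta E = sqrt(5.9051) = 2.43

2.43 Delta E


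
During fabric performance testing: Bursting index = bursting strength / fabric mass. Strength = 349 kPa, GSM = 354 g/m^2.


Formula: Bursting Index = Bursting Strength / Fabric GSM
BI = 349 kPa / 354 g/m^2
BI = 0.986 kPa/(g/m^2)

0.986 kPa/(g/m^2)


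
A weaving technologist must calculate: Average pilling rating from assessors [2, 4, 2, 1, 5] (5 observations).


Formula: Mean = sum / count
Sum = 2 + 4 + 2 + 1 + 5 = 14
Mean = 14 / 5 = 2.8

2.8


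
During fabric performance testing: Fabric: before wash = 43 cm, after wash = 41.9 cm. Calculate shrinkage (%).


Formula: Shrinkage% = ((L_before - L_after) / L_before) * 100
Step 1: Shrinkage = 43 - 41.9 = 1.1 cm
Step 2: Shrinkage% = (1.1 / 43) * 100
Step 3: Shrinkage% = 0.025581 * 100 = 2.5581% ≈ 2.6%

2.6%


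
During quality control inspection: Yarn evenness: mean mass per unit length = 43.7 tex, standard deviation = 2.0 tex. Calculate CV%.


Formula: CV% = (standard deviation / mean) * 100
Step 1: Ratio = 2.0 / 43.7 = 0.045767
Step 2: CV% = 0.045767 * 100 = 4.5767% ≈ 4.6%

4.6%


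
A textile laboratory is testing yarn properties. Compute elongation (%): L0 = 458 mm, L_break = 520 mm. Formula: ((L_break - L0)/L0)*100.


Formula: Elongation (%) = ((L_break - L0) / L0) * 100
Step 1: Extension = 520 - 458 = 62 mm
Step 2: Elongation = (62 / 458) * 100
Step 3: Elongation = 0.135371 * 100 = 13.5371% ≈ 13.5%

13.5%


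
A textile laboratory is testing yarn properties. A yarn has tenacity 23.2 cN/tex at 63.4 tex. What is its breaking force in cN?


Formula: Breaking force = Tenacity * Linear density
F = 23.2 cN/tex * 63.4 tex
F = 1470.88 cN

1470.88 cN


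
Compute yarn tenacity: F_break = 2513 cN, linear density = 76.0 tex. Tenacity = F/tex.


Formula: Tenacity = Breaking force / Linear density
Tenacity = 2513 cN / 76.0 tex
Tenacity = 33.07 cN/tex

33.07 cN/tex


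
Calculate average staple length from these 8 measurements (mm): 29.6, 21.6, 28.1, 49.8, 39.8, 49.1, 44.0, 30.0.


Formula: Mean = sum of lengths / count
Sum = 29.6 + 21.6 + 28.1 + 49.8 + 39.8 + 49.1 + 44.0 + 30.0
Sum = 292.0 mm
Mean = 292.0 / 8 = 36.50 mm

36.50 mm


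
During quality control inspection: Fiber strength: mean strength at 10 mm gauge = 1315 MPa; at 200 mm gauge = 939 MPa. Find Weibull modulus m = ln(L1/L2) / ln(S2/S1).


Formula: m = ln(L1/L2) / ln(S2/S1)
Step 1: ln(L1/L2) = ln(10/200) = -2.99573
Step 2: S2/S1 = 939/1315 = 0.71407
Step 3: ln(S2/S1) = ln(0.71407) = -0.33677
Step 4: m = -2.99573 / -0.33677 = 8.90

8.90 (Weibull m)


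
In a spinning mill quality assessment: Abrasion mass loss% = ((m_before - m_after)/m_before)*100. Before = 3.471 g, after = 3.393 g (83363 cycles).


Formula: Mass loss% = ((m_before - m_after) / m_before) * 100
Step 1: Mass loss = 3.471 - 3.393 = 0.078 g
Step 2: Ratio = 0.078 / 3.471 = 0.0224719
Step 3: Mass loss% = 0.0224719 * 100 = 2.24719% ≈ 2.25%

2.25%


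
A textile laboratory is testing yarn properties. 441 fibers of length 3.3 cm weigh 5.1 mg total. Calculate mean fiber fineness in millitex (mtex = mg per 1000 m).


Formula: fineness (mtex) = mass (mg) / total length (km) = (mass_mg / total_length_m) * 1000
Step 1: Convert fiber length: 3.3 cm = 0.033 m
Step 2: Total fiber length = 441 * 0.033 = 14.553 m
Step 3: Linear density = 5.1 mg / 14.553 m = 0.3504 mg/m
Step 4: fineness = 0.3504 * 1000 = 350.4 mtex

350.4 mtex


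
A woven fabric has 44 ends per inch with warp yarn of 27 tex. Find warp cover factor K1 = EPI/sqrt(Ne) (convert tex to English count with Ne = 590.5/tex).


Formula: K1 = EPI / sqrt(Ne), with Ne = 590.5 / tex_warp
Step 1: Ne = 590.5 / 27 = 21.87
Step 2: sqrt(Ne) = sqrt(21.87) = 4.6765
Step 3: K1 = 44 / 4.6765 = 9.4

9.4


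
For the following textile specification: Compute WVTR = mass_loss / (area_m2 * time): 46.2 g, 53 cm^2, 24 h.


Formula: WVTR = mass_loss / (area * time)
Step 1: Convert area: 53 cm^2 = 0.0053 m^2
Step 2: WVTR = 46.2 g / (0.0053 m^2 * 24 h)
Step 3: WVTR = 46.2 / 0.1272 = 363.2 g/m^2/h

363.2 g/m^2/h


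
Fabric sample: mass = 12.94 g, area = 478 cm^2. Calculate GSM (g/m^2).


Formula: GSM = mass_g / area_m2
Step 1: Convert area: 478 cm^2 = 478 / 10000 = 0.0478 m^2
Step 2: GSM = 12.94 g / 0.0478 m^2 = 270.7 g/m^2

270.7 g/m^2


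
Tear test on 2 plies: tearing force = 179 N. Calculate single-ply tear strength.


Formula: Per-ply strength = Total force / Number of plies
Per-ply = 179 N / 2
Per-ply = 89.5 N

89.5 N


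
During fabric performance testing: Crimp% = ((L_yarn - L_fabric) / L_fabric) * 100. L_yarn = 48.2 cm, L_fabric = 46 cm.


Formula: Crimp% = ((L_yarn - L_fabric) / L_fabric) * 100
Step 1: Extension = 48.2 - 46 = 2.2 cm
Step 2: Crimp% = (2.2 / 46) * 100
Step 3: Crimp% = 0.047826 * 100 = 4.7826% ≈ 4.8%

4.8%


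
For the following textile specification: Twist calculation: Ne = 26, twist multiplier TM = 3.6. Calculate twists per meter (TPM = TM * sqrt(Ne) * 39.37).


Formula: TPM = TM * sqrt(Ne) * 39.37
Step 1: sqrt(Ne) = sqrt(26) = 5.099
Step 2: TM * sqrt(Ne) = 3.6 * 5.099 = 18.3564
Step 3: TPM = 18.3564 * 39.37 = 723 twists/m

723 twists/m


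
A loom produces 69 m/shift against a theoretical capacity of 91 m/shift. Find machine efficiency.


Formula: Efficiency% = (Actual output / Theoretical output) * 100
Efficiency% = (69 / 91) * 100
Efficiency% = 0.758242 * 100 = 75.8242% ≈ 75.8%

75.8%


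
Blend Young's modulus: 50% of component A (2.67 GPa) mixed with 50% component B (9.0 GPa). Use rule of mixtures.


Formula: Blend property = (fraction_A * property_A) + (fraction_B * property_B)
Step 1: Contribution A = 50/100 * 2.67 GPa = 1.335 GPa
Step 2: Contribution B = 50/100 * 9.0 GPa = 4.5 GPa
Step 3: Blend Young's modulus = 1.335 + 4.5 = 5.835 GPa

5.835 GPa


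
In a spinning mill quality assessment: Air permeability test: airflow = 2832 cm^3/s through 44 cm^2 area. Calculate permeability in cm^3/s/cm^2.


Formula: Air Permeability = Airflow / Test Area
AP = 2832 cm^3/s / 44 cm^2
AP = 64.4 cm^3/s/cm^2

64.4 cm^3/s/cm^2


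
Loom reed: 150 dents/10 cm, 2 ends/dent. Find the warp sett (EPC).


Formula: EPC = (dents per 10 cm * ends per dent) / 10
Step 1: Total ends per 10 cm = 150 * 2 = 300
Step 2: EPC = 300 / 10 = 30.0 ends/cm

30.0 ends/cm


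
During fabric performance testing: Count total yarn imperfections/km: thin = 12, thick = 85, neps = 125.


Formula: Total = thin places + thick places + neps
Total = 12 + 85 + 125
Total = 222 imperfections/km

222 imperfections/km


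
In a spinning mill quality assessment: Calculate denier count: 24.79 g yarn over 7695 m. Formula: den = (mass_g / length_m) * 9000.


Formula: den = (mass_g / length_m) * 9000
Substituting: den = (24.79 / 7695) * 9000
Intermediate: 24.79 / 7695 = 0.00322157 g/m
den = 0.00322157 * 9000 = 29.0 denier

29.0 denier


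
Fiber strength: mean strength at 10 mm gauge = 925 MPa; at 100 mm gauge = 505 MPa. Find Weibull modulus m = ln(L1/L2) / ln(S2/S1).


Formula: m = ln(L1/L2) / ln(S2/S1)
Step 1: ln(L1/L2) = ln(10/100) = -2.30259
Step 2: S2/S1 = 505/925 = 0.54595
Step 3: ln(S2/S1) = ln(0.54595) = -0.60523
Step 4: m = -2.30259 / -0.60523 = 3.80

3.80 (Weibull m)


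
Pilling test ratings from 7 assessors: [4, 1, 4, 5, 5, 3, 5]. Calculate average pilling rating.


Formula: Mean = sum / count
Sum = 4 + 1 + 4 + 5 + 5 + 3 + 5 = 27
Mean = 27 / 7 = 3.9

3.9


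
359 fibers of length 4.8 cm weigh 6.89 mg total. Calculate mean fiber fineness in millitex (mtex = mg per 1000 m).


Formula: fineness (mtex) = mass (mg) / total length (km) = (mass_mg / total_length_m) * 1000
Step 1: Convert fiber length: 4.8 cm = 0.048 m
Step 2: Total fiber length = 359 * 0.048 = 17.232 m
Step 3: Linear density = 6.89 mg / 17.232 m = 0.3998 mg/m
Step 4: fineness = 0.3998 * 1000 = 399.8 mtex

399.8 mtex


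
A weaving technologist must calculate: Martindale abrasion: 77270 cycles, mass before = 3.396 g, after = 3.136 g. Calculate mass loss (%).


Formula: Mass loss% = ((m_before - m_after) / m_before) * 100
Step 1: Mass loss = 3.396 - 3.136 = 0.26 g
Step 2: Ratio = 0.26 / 3.396 = 0.0765607
Step 3: Mass loss% = 0.0765607 * 100 = 7.65607% ≈ 7.66%

7.66%


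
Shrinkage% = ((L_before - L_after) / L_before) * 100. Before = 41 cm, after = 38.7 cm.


Formula: Shrinkage% = ((L_before - L_after) / L_before) * 100
Step 1: Shrinkage = 41 - 38.7 = 2.3 cm
Step 2: Shrinkage% = (2.3 / 41) * 100
Step 3: Shrinkage% = 0.056098 * 100 = 5.6098% ≈ 5.6%

5.6%


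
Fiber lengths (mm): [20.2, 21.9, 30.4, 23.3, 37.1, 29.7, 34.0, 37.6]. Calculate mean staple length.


Formula: Mean = sum of lengths / count
Sum = 20.2 + 21.9 + 30.4 + 23.3 + 37.1 + 29.7 + 34.0 + 37.6
Sum = 234.2 mm
Mean = 234.2 / 8 = 29.28 mm

29.28 mm


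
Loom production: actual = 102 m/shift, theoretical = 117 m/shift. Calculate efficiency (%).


Formula: Efficiency% = (Actual output / Theoretical output) * 100
Efficiency% = (102 / 117) * 100
Efficiency% = 0.871795 * 100 = 87.1795% ≈ 87.2%

87.2%


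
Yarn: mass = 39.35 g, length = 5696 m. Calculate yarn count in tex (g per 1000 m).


Formula: Tex = (mass_g / length_m) * 1000
Substituting: Tex = (39.35 / 5696) * 1000
Intermediate: 39.35 / 5696 = 0.00690836 g/m
Tex = 0.00690836 * 1000 = 6.91 tex

6.91 tex


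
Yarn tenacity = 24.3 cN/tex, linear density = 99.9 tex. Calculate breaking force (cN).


Formula: Breaking force = Tenacity * Linear density
F = 24.3 cN/tex * 99.9 tex
F = 2427.57 cN

2427.57 cN


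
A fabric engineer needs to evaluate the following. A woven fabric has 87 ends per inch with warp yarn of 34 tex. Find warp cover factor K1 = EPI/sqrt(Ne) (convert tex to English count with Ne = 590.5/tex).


Formula: K1 = EPI / sqrt(Ne), with Ne = 590.5 / tex_warp
Step 1: Ne = 590.5 / 34 = 17.368
Step 2: sqrt(Ne) = sqrt(17.368) = 4.1675
Step 3: K1 = 87 / 4.1675 = 20.9

20.9


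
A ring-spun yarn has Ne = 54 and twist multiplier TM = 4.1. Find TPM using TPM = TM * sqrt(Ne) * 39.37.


Formula: TPM = TM * sqrt(Ne) * 39.37
Step 1: sqrt(Ne) = sqrt(54) = 7.3485
Step 2: TM * sqrt(Ne) = 4.1 * 7.3485 = 30.1289
Step 3: TPM = 30.1289 * 39.37 = 1186 twists/m

1186 twists/m


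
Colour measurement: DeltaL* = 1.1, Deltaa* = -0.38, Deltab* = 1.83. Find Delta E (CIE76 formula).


Formula: Delta E = sqrt(dL*^2 + da*^2 + db*^2)
Step 1: dL*^2 = 1.1^2 = 1.21
Step 2: da*^2 = (-0.38)^2 = 0.1444
Step 3: db*^2 = 1.83^2 = 3.3489
Step 4: Sum = 1.21 + 0.1444 + 3.3489 = 4.7033
Step 5: Delta E = sqrt(4.7033) = 2.17

2.17 Delta E


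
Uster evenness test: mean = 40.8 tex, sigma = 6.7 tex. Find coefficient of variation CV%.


Formula: CV% = (standard deviation / mean) * 100
Step 1: Ratio = 6.7 / 40.8 = 0.164216
Step 2: CV% = 0.164216 * 100 = 16.4216% ≈ 16.4%

16.4%


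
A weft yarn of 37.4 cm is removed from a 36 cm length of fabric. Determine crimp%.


Formula: Crimp% = ((L_yarn - L_fabric) / L_fabric) * 100
Step 1: Extension = 37.4 - 36 = 1.4 cm
Step 2: Crimp% = (1.4 / 36) * 100
Step 3: Crimp% = 0.038889 * 100 = 3.8889% ≈ 3.9%

3.9%


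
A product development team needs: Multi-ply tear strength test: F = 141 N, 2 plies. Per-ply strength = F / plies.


Formula: Per-ply strength = Total force / Number of plies
Per-ply = 141 N / 2
Per-ply = 70.5 N

70.5 N


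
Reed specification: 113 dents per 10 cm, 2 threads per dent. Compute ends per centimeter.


Formula: EPC = (dents per 10 cm * ends per dent) / 10
Step 1: Total ends per 10 cm = 113 * 2 = 226
Step 2: EPC = 226 / 10 = 22.6 ends/cm

22.6 ends/cm


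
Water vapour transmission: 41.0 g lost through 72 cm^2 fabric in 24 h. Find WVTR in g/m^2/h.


Formula: WVTR = mass_loss / (area * time)
Step 1: Convert area: 72 cm^2 = 0.0072 m^2
Step 2: WVTR = 41.0 g / (0.0072 m^2 * 24 h)
Step 3: WVTR = 41.0 / 0.1728 = 237.3 g/m^2/h

237.3 g/m^2/h


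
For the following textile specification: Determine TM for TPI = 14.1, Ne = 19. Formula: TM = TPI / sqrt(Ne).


Formula: TM = TPI / sqrt(Ne)
Step 1: sqrt(Ne) = sqrt(19) = 4.3589
Step 2: TM = 14.1 / 4.3589 = 3.23

3.23 TM


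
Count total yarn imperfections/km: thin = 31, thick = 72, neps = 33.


Formula: Total = thin places + thick places + neps
Total = 31 + 72 + 33
Total = 136 imperfections/km

136 imperfections/km


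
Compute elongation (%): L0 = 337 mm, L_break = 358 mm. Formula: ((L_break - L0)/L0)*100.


Formula: Elongation (%) = ((L_break - L0) / L0) * 100
Step 1: Extension = 358 - 337 = 21 mm
Step 2: Elongation = (21 / 337) * 100
Step 3: Elongation = 0.062315 * 100 = 6.2315% ≈ 6.2%

6.2%


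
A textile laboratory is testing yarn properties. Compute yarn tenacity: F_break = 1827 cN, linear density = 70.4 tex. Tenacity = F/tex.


Formula: Tenacity = Breaking force / Linear density
Tenacity = 1827 cN / 70.4 tex
Tenacity = 25.95 cN/tex

25.95 cN/tex


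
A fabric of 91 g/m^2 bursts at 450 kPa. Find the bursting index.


Formula: Bursting Index = Bursting Strength / Fabric GSM
BI = 450 kPa / 91 g/m^2
BI = 4.945 kPa/(g/m^2)

4.945 kPa/(g/m^2)


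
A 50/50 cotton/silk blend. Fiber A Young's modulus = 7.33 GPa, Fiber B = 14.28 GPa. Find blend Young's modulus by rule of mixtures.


Formula: Blend property = (fraction_A * property_A) + (fraction_B * property_B)
Step 1: Contribution A = 50/100 * 7.33 GPa = 3.665 GPa
Step 2: Contribution B = 50/100 * 14.28 GPa = 7.14 GPa
Step 3: Blend Young's modulus = 3.665 + 7.14 = 10.805 GPa

10.805 GPa


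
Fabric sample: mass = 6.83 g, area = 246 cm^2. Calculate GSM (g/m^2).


Formula: GSM = mass_g / area_m2
Step 1: Convert area: 246 cm^2 = 246 / 10000 = 0.0246 m^2
Step 2: GSM = 6.83 g / 0.0246 m^2 = 277.6 g/m^2

277.6 g/m^2


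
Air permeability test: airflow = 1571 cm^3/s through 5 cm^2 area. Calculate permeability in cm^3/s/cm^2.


Formula: Air Permeability = Airflow / Test Area
AP = 1571 cm^3/s / 5 cm^2
AP = 314.2 cm^3/s/cm^2

314.2 cm^3/s/cm^2


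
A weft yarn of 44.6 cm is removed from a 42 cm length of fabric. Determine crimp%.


Formula: Crimp% = ((L_yarn - L_fabric) / L_fabric) * 100
Step 1: Extension = 44.6 - 42 = 2.6 cm
Step 2: Crimp% = (2.6 / 42) * 100
Step 3: Crimp% = 0.061905 * 100 = 6.1905% ≈ 6.2%

6.2%


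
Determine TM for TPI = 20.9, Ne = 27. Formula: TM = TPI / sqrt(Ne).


Formula: TM = TPI / sqrt(Ne)
Step 1: sqrt(Ne) = sqrt(27) = 5.1962
Step 2: TM = 20.9 / 5.1962 = 4.02

4.02 TM


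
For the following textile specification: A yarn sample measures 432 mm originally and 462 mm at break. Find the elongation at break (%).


Formula: Elongation (%) = ((L_break - L0) / L0) * 100
Step 1: Extension = 462 - 432 = 30 mm
Step 2: Elongation = (30 / 432) * 100
Step 3: Elongation = 0.069444 * 100 = 6.9444% ≈ 6.9%

6.9%


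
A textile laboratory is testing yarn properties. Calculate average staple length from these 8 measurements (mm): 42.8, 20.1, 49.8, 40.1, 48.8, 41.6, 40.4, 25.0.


Formula: Mean = sum of lengths / count
Sum = 42.8 + 20.1 + 49.8 + 40.1 + 48.8 + 41.6 + 40.4 + 25.0
Sum = 308.6 mm
Mean = 308.6 / 8 = 38.58 mm

38.58 mm


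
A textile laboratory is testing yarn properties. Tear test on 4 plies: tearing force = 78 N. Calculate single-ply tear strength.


Formula: Per-ply strength = Total force / Number of plies
Per-ply = 78 N / 4
Per-ply = 19.5 N

19.5 N


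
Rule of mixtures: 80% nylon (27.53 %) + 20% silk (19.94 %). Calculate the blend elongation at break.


Formula: Blend property = (fraction_A * property_A) + (fraction_B * property_B)
Step 1: Contribution A = 80/100 * 27.53 % = 22.024 %
Step 2: Contribution B = 20/100 * 19.94 % = 3.988 %
Step 3: Blend elongation at break = 22.024 + 3.988 = 26.012 %

26.012 %


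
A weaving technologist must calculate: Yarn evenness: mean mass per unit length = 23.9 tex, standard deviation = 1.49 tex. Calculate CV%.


Formula: CV% = (standard deviation / mean) * 100
Step 1: Ratio = 1.49 / 23.9 = 0.062343
Step 2: CV% = 0.062343 * 100 = 6.2343% ≈ 6.2%

6.2%


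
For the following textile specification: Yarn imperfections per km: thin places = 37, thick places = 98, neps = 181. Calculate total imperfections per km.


Formula: Total = thin places + thick places + neps
Total = 37 + 98 + 181
Total = 316 imperfections/km

316 imperfections/km


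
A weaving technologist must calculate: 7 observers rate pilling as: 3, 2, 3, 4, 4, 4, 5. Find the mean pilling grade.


Formula: Mean = sum / count
Sum = 3 + 2 + 3 + 4 + 4 + 4 + 5 = 25
Mean = 25 / 7 = 3.6

3.6


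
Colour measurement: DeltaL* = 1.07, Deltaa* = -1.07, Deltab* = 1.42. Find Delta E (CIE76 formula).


Formula: Delta E = sqrt(dL*^2 + da*^2 + db*^2)
Step 1: dL*^2 = 1.07^2 = 1.1449
Step 2: da*^2 = (-1.07)^2 = 1.1449
Step 3: db*^2 = 1.42^2 = 2.0164
Step 4: Sum = 1.1449 + 1.1449 + 2.0164 = 4.3062
Step 5: Delta E = sqrt(4.3062) = 2.08

2.08 Delta E


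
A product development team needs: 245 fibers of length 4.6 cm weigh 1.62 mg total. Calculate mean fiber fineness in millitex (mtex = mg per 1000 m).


Formula: fineness (mtex) = mass (mg) / total length (km) = (mass_mg / total_length_m) * 1000
Step 1: Convert fiber length: 4.6 cm = 0.046 m
Step 2: Total fiber length = 245 * 0.046 = 11.27 m
Step 3: Linear density = 1.62 mg / 11.27 m = 0.1437 mg/m
Step 4: fineness = 0.1437 * 1000 = 143.7 mtex

143.7 mtex


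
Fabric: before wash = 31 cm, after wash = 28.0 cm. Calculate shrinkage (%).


Formula: Shrinkage% = ((L_before - L_after) / L_before) * 100
Step 1: Shrinkage = 31 - 28.0 = 3.0 cm
Step 2: Shrinkage% = (3.0 / 31) * 100
Step 3: Shrinkage% = 0.096774 * 100 = 9.6774% ≈ 9.7%

9.7%


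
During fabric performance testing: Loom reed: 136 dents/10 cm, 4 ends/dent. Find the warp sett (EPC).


Formula: EPC = (dents per 10 cm * ends per dent) / 10
Step 1: Total ends per 10 cm = 136 * 4 = 544
Step 2: EPC = 544 / 10 = 54.4 ends/cm

54.4 ends/cm


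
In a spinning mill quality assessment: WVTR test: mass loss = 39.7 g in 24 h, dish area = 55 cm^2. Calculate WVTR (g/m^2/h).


Formula: WVTR = mass_loss / (area * time)
Step 1: Convert area: 55 cm^2 = 0.0055 m^2
Step 2: WVTR = 39.7 g / (0.0055 m^2 * 24 h)
Step 3: WVTR = 39.7 / 0.132 = 300.8 g/m^2/h

300.8 g/m^2/h
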